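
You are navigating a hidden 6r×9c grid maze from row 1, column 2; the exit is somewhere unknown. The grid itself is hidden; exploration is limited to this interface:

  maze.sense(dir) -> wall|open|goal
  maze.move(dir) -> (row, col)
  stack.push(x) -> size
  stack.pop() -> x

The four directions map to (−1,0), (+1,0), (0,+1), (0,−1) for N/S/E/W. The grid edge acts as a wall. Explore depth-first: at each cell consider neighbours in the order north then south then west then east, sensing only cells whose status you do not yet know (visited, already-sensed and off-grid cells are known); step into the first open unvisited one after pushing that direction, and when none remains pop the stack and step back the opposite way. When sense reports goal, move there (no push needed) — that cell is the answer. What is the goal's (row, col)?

>> maze.sense(dir=north)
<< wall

>> maze.sense(dir=south)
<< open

>> stack.push(x=south)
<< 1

>> maze.move(dir=south)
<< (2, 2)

>> maze.sense(dir=south)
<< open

>> stack.push(x=south)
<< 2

>> maze.move(dir=south)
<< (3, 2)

>> maze.sense(dir=south)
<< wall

>> maze.sense(dir=west)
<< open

>> stack.push(x=west)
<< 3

>> maze.move(dir=west)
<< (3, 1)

>> maze.sense(dir=north)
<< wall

>> maze.sense(dir=south)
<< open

>> stack.push(x=south)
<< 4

>> maze.move(dir=south)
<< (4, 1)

>> maze.sense(dir=south)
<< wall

>> maze.sense(dir=west)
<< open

>> stack.push(x=west)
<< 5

>> maze.move(dir=west)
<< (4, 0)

>> maze.sense(dir=north)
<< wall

>> maze.sense(dir=south)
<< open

>> stack.push(x=south)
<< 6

>> maze.move(dir=south)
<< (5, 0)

>> stack.pop()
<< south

>> maze.move(dir=north)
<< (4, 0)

>> stack.pop()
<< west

>> maze.move(dir=east)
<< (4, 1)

>> stack.pop()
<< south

>> maze.move(dir=north)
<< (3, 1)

>> stack.pop()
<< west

>> maze.move(dir=east)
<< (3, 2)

>> maze.sense(dir=east)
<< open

>> stack.push(x=east)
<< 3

>> maze.move(dir=east)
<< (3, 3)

>> maze.sense(dir=north)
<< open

>> stack.push(x=north)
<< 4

>> maze.move(dir=north)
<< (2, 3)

>> maze.sense(dir=north)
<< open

>> stack.push(x=north)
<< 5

>> maze.move(dir=north)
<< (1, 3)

>> maze.sense(dir=north)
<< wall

>> maze.sense(dir=east)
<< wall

>> stack.pop()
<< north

>> maze.move(dir=south)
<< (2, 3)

>> maze.sense(dir=east)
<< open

>> stack.push(x=east)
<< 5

>> maze.move(dir=east)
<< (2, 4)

>> maze.sense(dir=south)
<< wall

>> maze.sense(dir=east)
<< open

>> stack.push(x=east)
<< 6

>> maze.move(dir=east)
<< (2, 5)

>> maze.sense(dir=north)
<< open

>> stack.push(x=north)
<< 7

>> maze.move(dir=north)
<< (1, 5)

>> maze.sense(dir=north)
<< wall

>> maze.sense(dir=east)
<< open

>> stack.push(x=east)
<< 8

>> maze.move(dir=east)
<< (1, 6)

>> maze.sense(dir=north)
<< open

>> stack.push(x=north)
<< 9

>> maze.move(dir=north)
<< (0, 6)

>> maze.sense(dir=east)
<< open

>> stack.push(x=east)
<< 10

>> maze.move(dir=east)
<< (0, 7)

>> maze.sense(dir=south)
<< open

>> stack.push(x=south)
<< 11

>> maze.move(dir=south)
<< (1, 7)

>> maze.sense(dir=south)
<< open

>> stack.push(x=south)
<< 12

>> maze.move(dir=south)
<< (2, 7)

>> maze.sense(dir=south)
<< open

>> stack.push(x=south)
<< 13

>> maze.move(dir=south)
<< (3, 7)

>> maze.sense(dir=south)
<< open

>> stack.push(x=south)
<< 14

>> maze.move(dir=south)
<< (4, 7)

>> maze.sense(dir=south)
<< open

>> stack.push(x=south)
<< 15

>> maze.move(dir=south)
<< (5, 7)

>> maze.sense(dir=west)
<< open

>> stack.push(x=west)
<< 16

>> maze.move(dir=west)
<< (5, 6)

>> maze.sense(dir=north)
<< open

>> stack.push(x=north)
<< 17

>> maze.move(dir=north)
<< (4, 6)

>> maze.sense(dir=north)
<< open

>> stack.push(x=north)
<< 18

>> maze.move(dir=north)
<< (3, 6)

>> maze.sense(dir=north)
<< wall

>> maze.sense(dir=west)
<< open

>> stack.push(x=west)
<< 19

>> maze.move(dir=west)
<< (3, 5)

>> maze.sense(dir=south)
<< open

>> stack.push(x=south)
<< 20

>> maze.move(dir=south)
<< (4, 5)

>> maze.sense(dir=south)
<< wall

>> maze.sense(dir=west)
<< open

>> stack.push(x=west)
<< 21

>> maze.move(dir=west)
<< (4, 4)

>> maze.sense(dir=south)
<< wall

>> maze.sense(dir=west)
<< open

>> stack.push(x=west)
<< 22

>> maze.move(dir=west)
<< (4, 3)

>> maze.sense(dir=south)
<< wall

>> stack.pop()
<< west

>> maze.move(dir=east)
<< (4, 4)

>> stack.pop()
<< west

>> maze.move(dir=east)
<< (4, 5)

>> stack.pop()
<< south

>> maze.move(dir=north)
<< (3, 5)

>> stack.pop()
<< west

>> maze.move(dir=east)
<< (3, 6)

>> stack.pop()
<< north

>> maze.move(dir=south)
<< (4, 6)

>> stack.pop()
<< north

>> maze.move(dir=south)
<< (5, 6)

>> stack.pop()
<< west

>> maze.move(dir=east)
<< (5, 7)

>> maze.sense(dir=east)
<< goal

>> maze.move(dir=east)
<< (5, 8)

Answer: (5, 8)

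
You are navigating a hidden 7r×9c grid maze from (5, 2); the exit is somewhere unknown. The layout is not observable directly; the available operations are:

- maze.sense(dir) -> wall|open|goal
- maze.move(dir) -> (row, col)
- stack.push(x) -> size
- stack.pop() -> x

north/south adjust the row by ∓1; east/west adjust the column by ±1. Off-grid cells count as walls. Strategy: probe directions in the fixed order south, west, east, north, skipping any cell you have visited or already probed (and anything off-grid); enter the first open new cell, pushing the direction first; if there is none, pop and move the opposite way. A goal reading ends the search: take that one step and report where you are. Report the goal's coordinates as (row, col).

Act: maze.sense[dir='south']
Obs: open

Act: stack.push[x='south']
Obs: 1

Act: maze.move[dir='south']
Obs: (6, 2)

Act: maze.sense[dir='west']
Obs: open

Act: stack.push[x='west']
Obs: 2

Act: maze.move[dir='west']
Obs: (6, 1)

Act: maze.sense[dir='west']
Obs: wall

Act: maze.sense[dir='north']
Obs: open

Act: stack.push[x='north']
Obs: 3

Act: maze.move[dir='north']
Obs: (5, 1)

Act: maze.sense[dir='west']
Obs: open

Act: stack.push[x='west']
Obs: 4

Act: maze.move[dir='west']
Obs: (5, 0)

Act: maze.sense[dir='north']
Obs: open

Act: stack.push[x='north']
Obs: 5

Act: maze.move[dir='north']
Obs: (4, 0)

Act: maze.sense[dir='east']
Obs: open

Act: stack.push[x='east']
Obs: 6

Act: maze.move[dir='east']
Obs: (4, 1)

Act: maze.sense[dir='east']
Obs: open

Act: stack.push[x='east']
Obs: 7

Act: maze.move[dir='east']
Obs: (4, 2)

Act: maze.sense[dir='east']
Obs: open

Act: stack.push[x='east']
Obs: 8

Act: maze.move[dir='east']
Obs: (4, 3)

Act: maze.sense[dir='south']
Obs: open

Act: stack.push[x='south']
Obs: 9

Act: maze.move[dir='south']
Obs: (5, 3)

Act: maze.sense[dir='south']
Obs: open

Act: stack.push[x='south']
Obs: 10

Act: maze.move[dir='south']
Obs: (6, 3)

Act: maze.sense[dir='east']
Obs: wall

Act: stack.pop[]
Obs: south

Act: maze.move[dir='north']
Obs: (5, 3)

Act: maze.sense[dir='east']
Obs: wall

Act: stack.pop[]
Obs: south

Act: maze.move[dir='north']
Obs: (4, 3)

Act: maze.sense[dir='east']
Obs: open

Act: stack.push[x='east']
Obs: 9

Act: maze.move[dir='east']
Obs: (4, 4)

Act: maze.sense[dir='east']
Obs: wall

Act: maze.sense[dir='north']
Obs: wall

Act: stack.pop[]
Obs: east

Act: maze.move[dir='west']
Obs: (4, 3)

Act: maze.sense[dir='north']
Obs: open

Act: stack.push[x='north']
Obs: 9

Act: maze.move[dir='north']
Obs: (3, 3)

Act: maze.sense[dir='west']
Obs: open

Act: stack.push[x='west']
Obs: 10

Act: maze.move[dir='west']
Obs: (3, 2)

Act: maze.sense[dir='west']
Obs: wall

Act: maze.sense[dir='north']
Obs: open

Act: stack.push[x='north']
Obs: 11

Act: maze.move[dir='north']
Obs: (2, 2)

Act: maze.sense[dir='west']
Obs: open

Act: stack.push[x='west']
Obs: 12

Act: maze.move[dir='west']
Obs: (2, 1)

Act: maze.sense[dir='west']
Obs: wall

Act: maze.sense[dir='north']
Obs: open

Act: stack.push[x='north']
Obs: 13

Act: maze.move[dir='north']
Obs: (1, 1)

Act: maze.sense[dir='west']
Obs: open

Act: stack.push[x='west']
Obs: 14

Act: maze.move[dir='west']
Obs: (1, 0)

Act: maze.sense[dir='north']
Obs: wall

Act: stack.pop[]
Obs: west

Act: maze.move[dir='east']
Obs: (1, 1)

Act: maze.sense[dir='east']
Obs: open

Act: stack.push[x='east']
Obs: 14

Act: maze.move[dir='east']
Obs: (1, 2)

Act: maze.sense[dir='east']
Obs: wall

Act: maze.sense[dir='north']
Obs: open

Act: stack.push[x='north']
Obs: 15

Act: maze.move[dir='north']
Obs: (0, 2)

Act: maze.sense[dir='west']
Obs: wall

Act: maze.sense[dir='east']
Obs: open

Act: stack.push[x='east']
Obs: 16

Act: maze.move[dir='east']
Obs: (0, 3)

Act: maze.sense[dir='east']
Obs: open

Act: stack.push[x='east']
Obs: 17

Act: maze.move[dir='east']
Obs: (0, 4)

Act: maze.sense[dir='south']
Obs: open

Act: stack.push[x='south']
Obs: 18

Act: maze.move[dir='south']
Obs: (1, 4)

Act: maze.sense[dir='south']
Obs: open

Act: stack.push[x='south']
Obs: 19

Act: maze.move[dir='south']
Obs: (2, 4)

Act: maze.sense[dir='west']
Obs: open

Act: stack.push[x='west']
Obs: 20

Act: maze.move[dir='west']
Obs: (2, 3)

Act: stack.pop[]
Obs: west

Act: maze.move[dir='east']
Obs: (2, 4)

Act: maze.sense[dir='east']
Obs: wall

Act: stack.pop[]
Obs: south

Act: maze.move[dir='north']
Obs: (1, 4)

Act: maze.sense[dir='east']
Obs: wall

Act: stack.pop[]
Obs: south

Act: maze.move[dir='north']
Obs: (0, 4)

Act: maze.sense[dir='east']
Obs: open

Act: stack.push[x='east']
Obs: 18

Act: maze.move[dir='east']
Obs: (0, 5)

Act: maze.sense[dir='east']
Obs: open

Act: stack.push[x='east']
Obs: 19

Act: maze.move[dir='east']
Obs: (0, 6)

Act: maze.sense[dir='south']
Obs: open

Act: stack.push[x='south']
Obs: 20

Act: maze.move[dir='south']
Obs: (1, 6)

Act: maze.sense[dir='south']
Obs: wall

Act: maze.sense[dir='east']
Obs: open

Act: stack.push[x='east']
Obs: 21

Act: maze.move[dir='east']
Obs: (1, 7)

Act: maze.sense[dir='south']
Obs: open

Act: stack.push[x='south']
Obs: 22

Act: maze.move[dir='south']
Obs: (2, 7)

Act: maze.sense[dir='south']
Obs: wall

Act: maze.sense[dir='east']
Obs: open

Act: stack.push[x='east']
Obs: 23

Act: maze.move[dir='east']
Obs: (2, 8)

Act: maze.sense[dir='south']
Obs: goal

Act: maze.move[dir='south']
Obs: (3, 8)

Answer: (3, 8)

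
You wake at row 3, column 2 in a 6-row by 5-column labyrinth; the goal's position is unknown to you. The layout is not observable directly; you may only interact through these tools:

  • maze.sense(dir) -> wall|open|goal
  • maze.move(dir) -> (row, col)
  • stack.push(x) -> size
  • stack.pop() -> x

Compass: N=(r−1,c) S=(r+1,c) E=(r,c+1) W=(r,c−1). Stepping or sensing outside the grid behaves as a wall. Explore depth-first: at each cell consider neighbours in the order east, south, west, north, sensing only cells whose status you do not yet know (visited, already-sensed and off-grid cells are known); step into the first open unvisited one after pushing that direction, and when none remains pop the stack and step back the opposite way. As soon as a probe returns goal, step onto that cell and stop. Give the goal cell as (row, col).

~$ maze.sense dir→east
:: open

~$ stack.push x→east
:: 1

~$ maze.move dir→east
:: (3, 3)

~$ maze.sense dir→east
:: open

~$ stack.push x→east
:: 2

~$ maze.move dir→east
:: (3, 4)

~$ maze.sense dir→south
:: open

~$ stack.push x→south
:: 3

~$ maze.move dir→south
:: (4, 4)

~$ maze.sense dir→south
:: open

~$ stack.push x→south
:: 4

~$ maze.move dir→south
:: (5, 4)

~$ maze.sense dir→west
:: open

~$ stack.push x→west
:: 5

~$ maze.move dir→west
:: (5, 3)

~$ maze.sense dir→west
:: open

~$ stack.push x→west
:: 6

~$ maze.move dir→west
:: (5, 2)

~$ maze.sense dir→west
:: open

~$ stack.push x→west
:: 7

~$ maze.move dir→west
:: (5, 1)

~$ maze.sense dir→west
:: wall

~$ maze.sense dir→north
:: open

~$ stack.push x→north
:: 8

~$ maze.move dir→north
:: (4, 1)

~$ maze.sense dir→east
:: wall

~$ maze.sense dir→west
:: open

~$ stack.push x→west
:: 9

~$ maze.move dir→west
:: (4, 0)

~$ maze.sense dir→north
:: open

~$ stack.push x→north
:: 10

~$ maze.move dir→north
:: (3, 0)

~$ maze.sense dir→east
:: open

~$ stack.push x→east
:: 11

~$ maze.move dir→east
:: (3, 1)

~$ maze.sense dir→north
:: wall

~$ stack.pop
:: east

~$ maze.move dir→west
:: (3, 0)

~$ maze.sense dir→north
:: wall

~$ stack.pop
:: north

~$ maze.move dir→south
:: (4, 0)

~$ stack.pop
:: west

~$ maze.move dir→east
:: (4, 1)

~$ stack.pop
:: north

~$ maze.move dir→south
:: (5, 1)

~$ stack.pop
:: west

~$ maze.move dir→east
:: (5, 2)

~$ stack.pop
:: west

~$ maze.move dir→east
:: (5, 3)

~$ maze.sense dir→north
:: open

~$ stack.push x→north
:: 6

~$ maze.move dir→north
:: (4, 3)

~$ stack.pop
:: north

~$ maze.move dir→south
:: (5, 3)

~$ stack.pop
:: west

~$ maze.move dir→east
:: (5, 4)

~$ stack.pop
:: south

~$ maze.move dir→north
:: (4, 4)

~$ stack.pop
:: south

~$ maze.move dir→north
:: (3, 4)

~$ maze.sense dir→north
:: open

~$ stack.push x→north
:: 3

~$ maze.move dir→north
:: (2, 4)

~$ maze.sense dir→west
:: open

~$ stack.push x→west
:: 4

~$ maze.move dir→west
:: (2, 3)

~$ maze.sense dir→west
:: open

~$ stack.push x→west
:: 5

~$ maze.move dir→west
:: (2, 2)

~$ maze.sense dir→north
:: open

~$ stack.push x→north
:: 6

~$ maze.move dir→north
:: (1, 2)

~$ maze.sense dir→east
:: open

~$ stack.push x→east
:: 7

~$ maze.move dir→east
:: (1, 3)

~$ maze.sense dir→east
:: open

~$ stack.push x→east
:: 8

~$ maze.move dir→east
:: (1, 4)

~$ maze.sense dir→north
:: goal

~$ maze.move dir→north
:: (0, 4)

Answer: (0, 4)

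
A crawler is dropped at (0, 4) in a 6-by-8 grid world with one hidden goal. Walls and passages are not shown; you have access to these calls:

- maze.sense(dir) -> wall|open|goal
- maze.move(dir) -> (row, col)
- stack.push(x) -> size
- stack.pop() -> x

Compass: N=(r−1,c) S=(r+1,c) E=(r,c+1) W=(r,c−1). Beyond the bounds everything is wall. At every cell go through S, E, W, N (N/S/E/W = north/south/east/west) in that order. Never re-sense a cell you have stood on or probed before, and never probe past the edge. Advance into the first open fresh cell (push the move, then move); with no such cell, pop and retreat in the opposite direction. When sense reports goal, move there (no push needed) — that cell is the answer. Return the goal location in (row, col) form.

~$ sense dir: south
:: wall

~$ sense dir: east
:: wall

~$ sense dir: west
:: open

~$ push x: west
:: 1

~$ move dir: west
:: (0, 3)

~$ sense dir: south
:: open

~$ push x: south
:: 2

~$ move dir: south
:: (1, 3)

~$ sense dir: south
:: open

~$ push x: south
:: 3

~$ move dir: south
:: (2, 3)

~$ sense dir: south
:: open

~$ push x: south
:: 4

~$ move dir: south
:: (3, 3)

~$ sense dir: south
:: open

~$ push x: south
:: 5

~$ move dir: south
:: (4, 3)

~$ sense dir: south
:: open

~$ push x: south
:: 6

~$ move dir: south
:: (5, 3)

~$ sense dir: east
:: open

~$ push x: east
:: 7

~$ move dir: east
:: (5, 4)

~$ sense dir: east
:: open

~$ push x: east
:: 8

~$ move dir: east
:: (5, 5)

~$ sense dir: east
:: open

~$ push x: east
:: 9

~$ move dir: east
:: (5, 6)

~$ sense dir: east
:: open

~$ push x: east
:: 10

~$ move dir: east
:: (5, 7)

~$ sense dir: north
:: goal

~$ move dir: north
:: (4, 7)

Answer: (4, 7)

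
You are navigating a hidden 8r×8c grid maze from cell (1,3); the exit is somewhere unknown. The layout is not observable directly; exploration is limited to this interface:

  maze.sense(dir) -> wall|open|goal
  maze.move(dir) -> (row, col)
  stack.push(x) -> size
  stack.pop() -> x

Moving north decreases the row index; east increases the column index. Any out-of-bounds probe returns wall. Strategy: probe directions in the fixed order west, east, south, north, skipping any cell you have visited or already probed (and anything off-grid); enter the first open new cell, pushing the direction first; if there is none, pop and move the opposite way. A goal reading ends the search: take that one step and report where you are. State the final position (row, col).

==> sense(west)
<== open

==> push(west)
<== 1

==> move(west)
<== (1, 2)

==> sense(west)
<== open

==> push(west)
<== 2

==> move(west)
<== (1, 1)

==> sense(west)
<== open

==> push(west)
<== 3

==> move(west)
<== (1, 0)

==> sense(south)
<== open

==> push(south)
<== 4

==> move(south)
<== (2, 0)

==> sense(east)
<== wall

==> sense(south)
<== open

==> push(south)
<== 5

==> move(south)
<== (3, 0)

==> sense(east)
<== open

==> push(east)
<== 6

==> move(east)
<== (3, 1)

==> sense(east)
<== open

==> push(east)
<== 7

==> move(east)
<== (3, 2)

==> sense(east)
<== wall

==> sense(south)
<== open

==> push(south)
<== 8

==> move(south)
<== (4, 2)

==> sense(west)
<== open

==> push(west)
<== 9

==> move(west)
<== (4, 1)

==> sense(west)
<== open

==> push(west)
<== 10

==> move(west)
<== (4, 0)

==> sense(south)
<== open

==> push(south)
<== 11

==> move(south)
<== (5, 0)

==> sense(east)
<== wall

==> sense(south)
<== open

==> push(south)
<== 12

==> move(south)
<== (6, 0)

==> sense(east)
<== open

==> push(east)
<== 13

==> move(east)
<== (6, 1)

==> sense(east)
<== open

==> push(east)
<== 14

==> move(east)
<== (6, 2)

==> sense(east)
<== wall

==> sense(south)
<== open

==> push(south)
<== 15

==> move(south)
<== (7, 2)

==> sense(west)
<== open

==> push(west)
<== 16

==> move(west)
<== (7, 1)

==> sense(west)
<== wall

==> pop()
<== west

==> move(east)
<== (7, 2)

==> sense(east)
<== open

==> push(east)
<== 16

==> move(east)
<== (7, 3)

==> sense(east)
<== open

==> push(east)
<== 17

==> move(east)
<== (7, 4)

==> sense(east)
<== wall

==> sense(north)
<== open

==> push(north)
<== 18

==> move(north)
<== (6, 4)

==> sense(east)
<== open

==> push(east)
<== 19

==> move(east)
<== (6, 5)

==> sense(east)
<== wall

==> sense(north)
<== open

==> push(north)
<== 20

==> move(north)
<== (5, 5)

==> sense(west)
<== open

==> push(west)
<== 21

==> move(west)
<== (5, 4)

==> sense(west)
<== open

==> push(west)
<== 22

==> move(west)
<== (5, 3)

==> sense(west)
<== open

==> push(west)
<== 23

==> move(west)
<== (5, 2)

==> pop()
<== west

==> move(east)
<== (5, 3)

==> sense(north)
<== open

==> push(north)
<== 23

==> move(north)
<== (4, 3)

==> sense(east)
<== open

==> push(east)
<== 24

==> move(east)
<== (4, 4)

==> sense(east)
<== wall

==> sense(north)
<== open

==> push(north)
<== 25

==> move(north)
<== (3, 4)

==> sense(east)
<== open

==> push(east)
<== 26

==> move(east)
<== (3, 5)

==> sense(east)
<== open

==> push(east)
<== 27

==> move(east)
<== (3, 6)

==> sense(east)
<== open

==> push(east)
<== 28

==> move(east)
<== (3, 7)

==> sense(south)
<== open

==> push(south)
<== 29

==> move(south)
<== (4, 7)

==> sense(west)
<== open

==> push(west)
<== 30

==> move(west)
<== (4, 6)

==> sense(south)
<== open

==> push(south)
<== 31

==> move(south)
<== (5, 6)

==> sense(east)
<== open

==> push(east)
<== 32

==> move(east)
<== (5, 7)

==> sense(south)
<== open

==> push(south)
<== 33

==> move(south)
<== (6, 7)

==> sense(south)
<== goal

==> move(south)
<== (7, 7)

Answer: (7, 7)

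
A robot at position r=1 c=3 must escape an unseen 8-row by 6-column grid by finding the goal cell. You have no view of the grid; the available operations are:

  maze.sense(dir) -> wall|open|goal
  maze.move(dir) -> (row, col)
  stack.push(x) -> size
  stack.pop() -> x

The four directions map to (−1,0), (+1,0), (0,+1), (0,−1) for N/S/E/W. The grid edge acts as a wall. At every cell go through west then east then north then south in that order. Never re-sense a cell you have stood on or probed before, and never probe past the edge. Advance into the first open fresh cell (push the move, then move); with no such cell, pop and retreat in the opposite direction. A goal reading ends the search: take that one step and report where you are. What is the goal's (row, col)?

I run sense using dir='west', yielding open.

I invoke push using x='west', yielding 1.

Calling move using dir='west', yielding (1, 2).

I call sense using dir='west', and observe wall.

Next I call sense using dir='north', yielding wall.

I call sense using dir='south', and observe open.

Calling push using x='south', — result: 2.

I try move using dir='south', — result: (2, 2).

Using sense using dir='west', and get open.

I try push using x='west', and observe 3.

I run move using dir='west', giving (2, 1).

I try sense using dir='west', and observe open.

I invoke push using x='west', and get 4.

Invoking move using dir='west', giving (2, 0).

Using sense using dir='north', and see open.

I run push using x='north', and observe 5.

Invoking move using dir='north', and get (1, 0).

I use sense using dir='north', — result: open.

Calling push using x='north', yielding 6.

Using move using dir='north', and get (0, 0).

Now I run sense using dir='east', giving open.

I try push using x='east', yielding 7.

Now I run move using dir='east', yielding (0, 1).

I run pop(), which returns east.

Now I run move using dir='west', → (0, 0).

Calling pop, and get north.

I invoke move using dir='south', → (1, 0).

Using pop(), yielding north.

Then move using dir='south', and get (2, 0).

Calling sense using dir='south', : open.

Now I run push using x='south', and observe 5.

Using move using dir='south', → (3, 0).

Using sense using dir='east', → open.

I use push using x='east', and observe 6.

Then move using dir='east', : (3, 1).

Now I run sense using dir='east', and get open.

Calling push using x='east', — result: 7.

Now I run move using dir='east', which returns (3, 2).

Next I call sense using dir='east', and observe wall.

I use sense using dir='south', : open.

I run push using x='south', giving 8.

I use move using dir='south', — result: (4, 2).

Calling sense using dir='west', and observe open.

I try push using x='west', giving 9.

Using move using dir='west', and observe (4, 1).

I run sense using dir='west', and observe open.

Using push using x='west', and get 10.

Invoking move using dir='west', yielding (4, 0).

Now I run sense using dir='south', and observe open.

I run push using x='south', and see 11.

Next I call move using dir='south', giving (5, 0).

Using sense using dir='east', yielding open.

Invoking push using x='east', yielding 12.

Calling move using dir='east', giving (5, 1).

I call sense using dir='east', yielding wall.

I invoke sense using dir='south', giving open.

I use push using x='south', → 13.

Then move using dir='south', and get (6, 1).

Invoking sense using dir='west', : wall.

I call sense using dir='east', → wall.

I invoke sense using dir='south', giving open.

Then push using x='south', which returns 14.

I invoke move using dir='south', yielding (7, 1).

Calling sense using dir='west', giving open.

Calling push using x='west', and observe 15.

I use move using dir='west', and observe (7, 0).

I invoke pop, : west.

Calling move using dir='east', and get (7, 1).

Then sense using dir='east', and get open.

Now I run push using x='east', which returns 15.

Invoking move using dir='east', : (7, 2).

Invoking sense using dir='east', yielding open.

Calling push using x='east', and get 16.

Invoking move using dir='east', and get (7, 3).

Using sense using dir='east', giving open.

Now I run push using x='east', and observe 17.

I run move using dir='east', and see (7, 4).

I try sense using dir='east', and observe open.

I run push using x='east', which returns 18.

I run move using dir='east', which returns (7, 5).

I try sense using dir='north', → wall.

Calling pop, — result: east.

I use move using dir='west', and observe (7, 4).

I use sense using dir='north', and observe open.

Then push using x='north', giving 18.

Now I run move using dir='north', — result: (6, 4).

Next I call sense using dir='west', which returns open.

Now I run push using x='west', yielding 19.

Invoking move using dir='west', giving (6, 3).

Then sense using dir='north', and see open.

I call push using x='north', — result: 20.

I invoke move using dir='north', → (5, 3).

I call sense using dir='east', giving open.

I invoke push using x='east', and see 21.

Invoking move using dir='east', — result: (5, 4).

I invoke sense using dir='east', which returns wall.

I try sense using dir='north', : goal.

Invoking move using dir='north', yielding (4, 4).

Answer: (4, 4)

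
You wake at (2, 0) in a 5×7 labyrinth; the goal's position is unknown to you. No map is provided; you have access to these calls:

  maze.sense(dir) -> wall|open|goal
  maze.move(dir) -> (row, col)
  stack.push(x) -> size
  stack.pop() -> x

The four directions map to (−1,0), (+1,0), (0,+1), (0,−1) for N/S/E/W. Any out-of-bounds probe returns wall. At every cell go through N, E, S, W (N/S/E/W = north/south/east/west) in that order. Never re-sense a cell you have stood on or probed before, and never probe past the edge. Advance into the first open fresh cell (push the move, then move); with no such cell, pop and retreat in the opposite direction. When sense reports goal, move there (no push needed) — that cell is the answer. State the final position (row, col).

Action: sense[north]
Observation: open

Action: push[north]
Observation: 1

Action: move[north]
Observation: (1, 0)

Action: sense[north]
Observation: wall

Action: sense[east]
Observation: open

Action: push[east]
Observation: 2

Action: move[east]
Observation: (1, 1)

Action: sense[north]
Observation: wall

Action: sense[east]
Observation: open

Action: push[east]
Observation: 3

Action: move[east]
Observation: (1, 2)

Action: sense[north]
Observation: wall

Action: sense[east]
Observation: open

Action: push[east]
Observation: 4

Action: move[east]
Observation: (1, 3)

Action: sense[north]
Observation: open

Action: push[north]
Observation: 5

Action: move[north]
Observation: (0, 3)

Action: sense[east]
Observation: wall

Action: pop[]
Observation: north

Action: move[south]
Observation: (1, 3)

Action: sense[east]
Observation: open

Action: push[east]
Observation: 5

Action: move[east]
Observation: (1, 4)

Action: sense[east]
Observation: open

Action: push[east]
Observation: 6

Action: move[east]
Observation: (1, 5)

Action: sense[north]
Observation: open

Action: push[north]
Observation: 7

Action: move[north]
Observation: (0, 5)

Action: sense[east]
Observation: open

Action: push[east]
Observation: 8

Action: move[east]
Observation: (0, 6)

Action: sense[south]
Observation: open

Action: push[south]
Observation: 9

Action: move[south]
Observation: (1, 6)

Action: sense[south]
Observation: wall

Action: pop[]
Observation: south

Action: move[north]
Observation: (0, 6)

Action: pop[]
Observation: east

Action: move[west]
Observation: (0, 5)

Action: pop[]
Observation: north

Action: move[south]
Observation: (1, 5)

Action: sense[south]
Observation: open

Action: push[south]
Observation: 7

Action: move[south]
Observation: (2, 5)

Action: sense[south]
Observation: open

Action: push[south]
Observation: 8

Action: move[south]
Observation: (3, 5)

Action: sense[east]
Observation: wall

Action: sense[south]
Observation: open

Action: push[south]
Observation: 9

Action: move[south]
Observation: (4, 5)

Action: sense[east]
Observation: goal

Action: move[east]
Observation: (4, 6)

Answer: (4, 6)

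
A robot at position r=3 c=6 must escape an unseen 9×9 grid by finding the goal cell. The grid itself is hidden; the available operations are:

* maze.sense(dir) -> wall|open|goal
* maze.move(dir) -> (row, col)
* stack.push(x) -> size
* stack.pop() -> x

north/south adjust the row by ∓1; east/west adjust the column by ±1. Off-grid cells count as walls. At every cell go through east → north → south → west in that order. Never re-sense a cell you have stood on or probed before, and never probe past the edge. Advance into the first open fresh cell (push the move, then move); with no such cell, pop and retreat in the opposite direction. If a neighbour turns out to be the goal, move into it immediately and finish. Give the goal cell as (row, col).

Step: maze.sense[dir='east']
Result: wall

Step: maze.sense[dir='north']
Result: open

Step: stack.push[x='north']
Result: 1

Step: maze.move[dir='north']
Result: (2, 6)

Step: maze.sense[dir='east']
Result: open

Step: stack.push[x='east']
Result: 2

Step: maze.move[dir='east']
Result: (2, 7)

Step: maze.sense[dir='east']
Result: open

Step: stack.push[x='east']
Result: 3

Step: maze.move[dir='east']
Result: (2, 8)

Step: maze.sense[dir='north']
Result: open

Step: stack.push[x='north']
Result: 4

Step: maze.move[dir='north']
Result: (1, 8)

Step: maze.sense[dir='north']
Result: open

Step: stack.push[x='north']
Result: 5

Step: maze.move[dir='north']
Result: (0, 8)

Step: maze.sense[dir='west']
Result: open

Step: stack.push[x='west']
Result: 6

Step: maze.move[dir='west']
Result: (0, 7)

Step: maze.sense[dir='south']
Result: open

Step: stack.push[x='south']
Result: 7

Step: maze.move[dir='south']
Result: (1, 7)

Step: maze.sense[dir='west']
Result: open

Step: stack.push[x='west']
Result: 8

Step: maze.move[dir='west']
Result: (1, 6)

Step: maze.sense[dir='north']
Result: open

Step: stack.push[x='north']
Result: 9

Step: maze.move[dir='north']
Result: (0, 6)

Step: maze.sense[dir='west']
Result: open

Step: stack.push[x='west']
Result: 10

Step: maze.move[dir='west']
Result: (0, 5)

Step: maze.sense[dir='south']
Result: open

Step: stack.push[x='south']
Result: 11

Step: maze.move[dir='south']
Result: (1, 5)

Step: maze.sense[dir='south']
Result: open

Step: stack.push[x='south']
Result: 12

Step: maze.move[dir='south']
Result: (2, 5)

Step: maze.sense[dir='south']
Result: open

Step: stack.push[x='south']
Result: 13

Step: maze.move[dir='south']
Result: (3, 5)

Step: maze.sense[dir='south']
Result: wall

Step: maze.sense[dir='west']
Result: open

Step: stack.push[x='west']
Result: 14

Step: maze.move[dir='west']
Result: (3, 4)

Step: maze.sense[dir='north']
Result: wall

Step: maze.sense[dir='south']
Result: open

Step: stack.push[x='south']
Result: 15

Step: maze.move[dir='south']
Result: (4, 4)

Step: maze.sense[dir='south']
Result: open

Step: stack.push[x='south']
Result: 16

Step: maze.move[dir='south']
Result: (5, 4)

Step: maze.sense[dir='east']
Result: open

Step: stack.push[x='east']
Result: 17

Step: maze.move[dir='east']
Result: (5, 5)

Step: maze.sense[dir='east']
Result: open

Step: stack.push[x='east']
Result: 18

Step: maze.move[dir='east']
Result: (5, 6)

Step: maze.sense[dir='east']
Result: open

Step: stack.push[x='east']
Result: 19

Step: maze.move[dir='east']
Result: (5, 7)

Step: maze.sense[dir='east']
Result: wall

Step: maze.sense[dir='north']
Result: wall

Step: maze.sense[dir='south']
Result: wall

Step: stack.pop[]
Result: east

Step: maze.move[dir='west']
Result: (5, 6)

Step: maze.sense[dir='north']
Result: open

Step: stack.push[x='north']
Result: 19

Step: maze.move[dir='north']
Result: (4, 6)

Step: stack.pop[]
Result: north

Step: maze.move[dir='south']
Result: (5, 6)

Step: maze.sense[dir='south']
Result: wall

Step: stack.pop[]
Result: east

Step: maze.move[dir='west']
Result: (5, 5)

Step: maze.sense[dir='south']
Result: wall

Step: stack.pop[]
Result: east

Step: maze.move[dir='west']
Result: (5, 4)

Step: maze.sense[dir='south']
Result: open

Step: stack.push[x='south']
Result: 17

Step: maze.move[dir='south']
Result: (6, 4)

Step: maze.sense[dir='south']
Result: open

Step: stack.push[x='south']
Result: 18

Step: maze.move[dir='south']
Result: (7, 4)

Step: maze.sense[dir='east']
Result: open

Step: stack.push[x='east']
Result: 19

Step: maze.move[dir='east']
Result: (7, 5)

Step: maze.sense[dir='east']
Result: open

Step: stack.push[x='east']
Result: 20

Step: maze.move[dir='east']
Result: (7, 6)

Step: maze.sense[dir='east']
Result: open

Step: stack.push[x='east']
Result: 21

Step: maze.move[dir='east']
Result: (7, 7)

Step: maze.sense[dir='east']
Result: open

Step: stack.push[x='east']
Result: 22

Step: maze.move[dir='east']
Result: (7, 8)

Step: maze.sense[dir='north']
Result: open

Step: stack.push[x='north']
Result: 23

Step: maze.move[dir='north']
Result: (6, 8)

Step: stack.pop[]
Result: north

Step: maze.move[dir='south']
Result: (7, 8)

Step: maze.sense[dir='south']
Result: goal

Step: maze.move[dir='south']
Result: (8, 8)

Answer: (8, 8)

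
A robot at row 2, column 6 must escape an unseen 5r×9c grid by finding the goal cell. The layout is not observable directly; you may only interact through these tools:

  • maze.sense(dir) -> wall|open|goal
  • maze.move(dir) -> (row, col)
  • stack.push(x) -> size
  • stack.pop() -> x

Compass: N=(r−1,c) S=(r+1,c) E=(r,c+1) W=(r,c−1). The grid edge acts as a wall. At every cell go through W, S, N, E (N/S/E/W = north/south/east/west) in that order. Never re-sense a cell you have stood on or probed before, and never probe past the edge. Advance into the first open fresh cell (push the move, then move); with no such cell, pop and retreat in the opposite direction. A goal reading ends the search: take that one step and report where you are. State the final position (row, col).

[in] maze.sense west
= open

[in] stack.push west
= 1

[in] maze.move west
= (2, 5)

[in] maze.sense west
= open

[in] stack.push west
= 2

[in] maze.move west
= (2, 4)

[in] maze.sense west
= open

[in] stack.push west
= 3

[in] maze.move west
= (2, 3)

[in] maze.sense west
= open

[in] stack.push west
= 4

[in] maze.move west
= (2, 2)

[in] maze.sense west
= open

[in] stack.push west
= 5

[in] maze.move west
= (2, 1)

[in] maze.sense west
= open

[in] stack.push west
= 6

[in] maze.move west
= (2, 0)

[in] maze.sense south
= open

[in] stack.push south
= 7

[in] maze.move south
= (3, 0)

[in] maze.sense south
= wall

[in] maze.sense east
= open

[in] stack.push east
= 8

[in] maze.move east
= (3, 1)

[in] maze.sense south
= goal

[in] maze.move south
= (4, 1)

Answer: (4, 1)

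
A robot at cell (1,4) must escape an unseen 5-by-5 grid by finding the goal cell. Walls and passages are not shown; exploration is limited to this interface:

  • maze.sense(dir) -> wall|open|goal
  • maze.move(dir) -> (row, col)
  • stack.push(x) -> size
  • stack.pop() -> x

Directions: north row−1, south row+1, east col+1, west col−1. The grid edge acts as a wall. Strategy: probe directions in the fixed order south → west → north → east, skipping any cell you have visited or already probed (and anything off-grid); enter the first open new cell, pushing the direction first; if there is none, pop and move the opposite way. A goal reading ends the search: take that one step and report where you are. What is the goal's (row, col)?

==> maze.sense(dir=south)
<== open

==> stack.push(x=south)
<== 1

==> maze.move(dir=south)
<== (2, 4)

==> maze.sense(dir=south)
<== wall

==> maze.sense(dir=west)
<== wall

==> stack.pop()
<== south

==> maze.move(dir=north)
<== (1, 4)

==> maze.sense(dir=west)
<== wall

==> maze.sense(dir=north)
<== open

==> stack.push(x=north)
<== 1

==> maze.move(dir=north)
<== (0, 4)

==> maze.sense(dir=west)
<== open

==> stack.push(x=west)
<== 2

==> maze.move(dir=west)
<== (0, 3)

==> maze.sense(dir=west)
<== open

==> stack.push(x=west)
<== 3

==> maze.move(dir=west)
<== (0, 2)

==> maze.sense(dir=south)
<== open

==> stack.push(x=south)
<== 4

==> maze.move(dir=south)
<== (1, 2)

==> maze.sense(dir=south)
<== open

==> stack.push(x=south)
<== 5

==> maze.move(dir=south)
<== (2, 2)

==> maze.sense(dir=south)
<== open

==> stack.push(x=south)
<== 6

==> maze.move(dir=south)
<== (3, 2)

==> maze.sense(dir=south)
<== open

==> stack.push(x=south)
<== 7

==> maze.move(dir=south)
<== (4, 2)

==> maze.sense(dir=west)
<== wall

==> maze.sense(dir=east)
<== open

==> stack.push(x=east)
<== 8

==> maze.move(dir=east)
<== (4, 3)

==> maze.sense(dir=north)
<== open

==> stack.push(x=north)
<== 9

==> maze.move(dir=north)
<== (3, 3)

==> stack.pop()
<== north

==> maze.move(dir=south)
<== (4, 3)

==> maze.sense(dir=east)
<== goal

==> maze.move(dir=east)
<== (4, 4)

Answer: (4, 4)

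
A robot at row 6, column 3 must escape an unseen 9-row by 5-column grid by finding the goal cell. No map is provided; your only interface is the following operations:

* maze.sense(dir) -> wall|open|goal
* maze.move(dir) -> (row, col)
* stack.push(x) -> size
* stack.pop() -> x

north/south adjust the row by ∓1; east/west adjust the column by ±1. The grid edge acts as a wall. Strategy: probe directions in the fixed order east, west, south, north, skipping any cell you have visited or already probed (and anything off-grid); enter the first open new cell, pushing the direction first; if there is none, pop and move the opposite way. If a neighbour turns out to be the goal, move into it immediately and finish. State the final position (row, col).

% maze.sense(dir: east) == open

% stack.push(x: east) == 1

% maze.move(dir: east) == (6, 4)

% maze.sense(dir: south) == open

% stack.push(x: south) == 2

% maze.move(dir: south) == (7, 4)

% maze.sense(dir: west) == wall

% maze.sense(dir: south) == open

% stack.push(x: south) == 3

% maze.move(dir: south) == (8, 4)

% maze.sense(dir: west) == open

% stack.push(x: west) == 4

% maze.move(dir: west) == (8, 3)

% maze.sense(dir: west) == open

% stack.push(x: west) == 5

% maze.move(dir: west) == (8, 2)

% maze.sense(dir: west) == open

% stack.push(x: west) == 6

% maze.move(dir: west) == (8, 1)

% maze.sense(dir: west) == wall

% maze.sense(dir: north) == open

% stack.push(x: north) == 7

% maze.move(dir: north) == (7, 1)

% maze.sense(dir: east) == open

% stack.push(x: east) == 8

% maze.move(dir: east) == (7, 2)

% maze.sense(dir: north) == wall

% stack.pop() == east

% maze.move(dir: west) == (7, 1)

% maze.sense(dir: west) == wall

% maze.sense(dir: north) == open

% stack.push(x: north) == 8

% maze.move(dir: north) == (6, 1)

% maze.sense(dir: west) == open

% stack.push(x: west) == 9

% maze.move(dir: west) == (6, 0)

% maze.sense(dir: north) == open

% stack.push(x: north) == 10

% maze.move(dir: north) == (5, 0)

% maze.sense(dir: east) == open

% stack.push(x: east) == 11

% maze.move(dir: east) == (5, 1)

% maze.sense(dir: east) == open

% stack.push(x: east) == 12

% maze.move(dir: east) == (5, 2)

% maze.sense(dir: east) == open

% stack.push(x: east) == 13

% maze.move(dir: east) == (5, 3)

% maze.sense(dir: east) == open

% stack.push(x: east) == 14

% maze.move(dir: east) == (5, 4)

% maze.sense(dir: north) == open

% stack.push(x: north) == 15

% maze.move(dir: north) == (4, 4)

% maze.sense(dir: west) == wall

% maze.sense(dir: north) == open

% stack.push(x: north) == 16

% maze.move(dir: north) == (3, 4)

% maze.sense(dir: west) == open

% stack.push(x: west) == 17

% maze.move(dir: west) == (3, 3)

% maze.sense(dir: west) == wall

% maze.sense(dir: north) == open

% stack.push(x: north) == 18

% maze.move(dir: north) == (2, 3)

% maze.sense(dir: east) == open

% stack.push(x: east) == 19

% maze.move(dir: east) == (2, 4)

% maze.sense(dir: north) == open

% stack.push(x: north) == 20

% maze.move(dir: north) == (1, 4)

% maze.sense(dir: west) == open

% stack.push(x: west) == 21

% maze.move(dir: west) == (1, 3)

% maze.sense(dir: west) == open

% stack.push(x: west) == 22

% maze.move(dir: west) == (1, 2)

% maze.sense(dir: west) == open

% stack.push(x: west) == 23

% maze.move(dir: west) == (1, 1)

% maze.sense(dir: west) == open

% stack.push(x: west) == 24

% maze.move(dir: west) == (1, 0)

% maze.sense(dir: south) == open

% stack.push(x: south) == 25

% maze.move(dir: south) == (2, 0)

% maze.sense(dir: east) == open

% stack.push(x: east) == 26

% maze.move(dir: east) == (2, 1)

% maze.sense(dir: east) == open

% stack.push(x: east) == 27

% maze.move(dir: east) == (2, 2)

% stack.pop() == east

% maze.move(dir: west) == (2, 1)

% maze.sense(dir: south) == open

% stack.push(x: south) == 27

% maze.move(dir: south) == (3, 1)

% maze.sense(dir: west) == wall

% maze.sense(dir: south) == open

% stack.push(x: south) == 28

% maze.move(dir: south) == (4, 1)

% maze.sense(dir: east) == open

% stack.push(x: east) == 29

% maze.move(dir: east) == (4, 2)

% stack.pop() == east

% maze.move(dir: west) == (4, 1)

% maze.sense(dir: west) == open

% stack.push(x: west) == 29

% maze.move(dir: west) == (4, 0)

% stack.pop() == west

% maze.move(dir: east) == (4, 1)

% stack.pop() == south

% maze.move(dir: north) == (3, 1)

% stack.pop() == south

% maze.move(dir: north) == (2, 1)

% stack.pop() == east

% maze.move(dir: west) == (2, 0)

% stack.pop() == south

% maze.move(dir: north) == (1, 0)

% maze.sense(dir: north) == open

% stack.push(x: north) == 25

% maze.move(dir: north) == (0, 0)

% maze.sense(dir: east) == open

% stack.push(x: east) == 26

% maze.move(dir: east) == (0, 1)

% maze.sense(dir: east) == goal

% maze.move(dir: east) == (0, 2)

Answer: (0, 2)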